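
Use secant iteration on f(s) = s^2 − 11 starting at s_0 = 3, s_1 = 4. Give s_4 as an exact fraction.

f(3) = −2, f(4) = 5. s_2 = 4 − 5·(4 − 3)/(5 − (−2)) = 23/7.
f(4) = 5, f(23/7) = −10/49. s_3 = (23/7) − (−10/49)·((23/7) − 4)/((−10/49) − 5) = 169/51.
f(23/7) = −10/49, f(169/51) = −50/2601. s_4 = (169/51) − (−50/2601)·((169/51) − (23/7))/((−50/2601) − (−10/49)) = 3907/1178.

3907/1178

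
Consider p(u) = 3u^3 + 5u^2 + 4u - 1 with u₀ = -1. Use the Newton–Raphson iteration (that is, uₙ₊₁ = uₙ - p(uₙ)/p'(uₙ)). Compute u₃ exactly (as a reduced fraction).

p'(u) = 9u^2 + 10u + 4.
p(-1) = -3, p'(-1) = 3, so u₁ = (-1) - (-3)/3 = 0.
p(0) = -1, p'(0) = 4, so u₂ = 0 - (-1)/4 = 1/4.
p(1/4) = 23/64, p'(1/4) = 113/16, so u₃ = (1/4) - (23/64)/(113/16) = 45/226.

45/226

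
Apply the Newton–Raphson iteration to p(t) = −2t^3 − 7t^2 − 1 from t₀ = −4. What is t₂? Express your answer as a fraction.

−12743/3596

p'(t) = −6t^2 − 14t.
p(−4) = 15, p'(−4) = −40, so t₁ = (−4) − 15/(−40) = −29/8.
p(−29/8) = 585/256, p'(−29/8) = −899/32, so t₂ = (−29/8) − (585/256)/(−899/32) = −12743/3596.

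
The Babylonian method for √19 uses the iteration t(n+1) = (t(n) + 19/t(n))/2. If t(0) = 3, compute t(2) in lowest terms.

367/84

t(1) = (3 + 19/3)/2 = 14/3.
t(2) = (14/3 + 19/(14/3))/2 = 367/84.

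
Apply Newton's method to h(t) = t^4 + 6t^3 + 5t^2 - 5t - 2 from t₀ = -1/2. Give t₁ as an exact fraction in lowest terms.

h'(t) = 4t^3 + 18t^2 + 10t - 5.
h(-1/2) = 17/16, h'(-1/2) = -6, so t₁ = (-1/2) - (17/16)/(-6) = -31/96.

-31/96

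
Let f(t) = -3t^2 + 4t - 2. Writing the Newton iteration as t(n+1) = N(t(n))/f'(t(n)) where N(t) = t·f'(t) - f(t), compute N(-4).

f'(t) = -6t + 4.
N(t) = t·f'(t) - f(t) = t·(-6t + 4) - (-3t^2 + 4t - 2) = -3t^2 + 2.
N(-4) = -46.

-46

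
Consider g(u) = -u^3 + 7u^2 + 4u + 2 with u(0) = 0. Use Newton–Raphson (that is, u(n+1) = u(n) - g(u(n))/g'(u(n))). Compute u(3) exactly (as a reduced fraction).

-1/2

g'(u) = -3u^2 + 14u + 4.
g(0) = 2, g'(0) = 4, so u(1) = 0 - 2/4 = -1/2.
g(-1/2) = 15/8, g'(-1/2) = -15/4, so u(2) = (-1/2) - (15/8)/(-15/4) = 0.
g(0) = 2, g'(0) = 4, so u(3) = 0 - 2/4 = -1/2.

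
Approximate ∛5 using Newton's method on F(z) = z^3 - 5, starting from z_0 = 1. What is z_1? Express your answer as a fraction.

7/3

F'(z) = 3z^2.
F(1) = -4, F'(1) = 3, so z_1 = 1 - (-4)/3 = 7/3.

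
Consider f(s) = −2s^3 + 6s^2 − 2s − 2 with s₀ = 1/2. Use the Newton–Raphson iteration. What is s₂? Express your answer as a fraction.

233/235

f'(s) = −6s^2 + 12s − 2.
f(1/2) = −7/4, f'(1/2) = 5/2, so s₁ = (1/2) − (−7/4)/(5/2) = 6/5.
f(6/5) = 98/125, f'(6/5) = 94/25, so s₂ = (6/5) − (98/125)/(94/25) = 233/235.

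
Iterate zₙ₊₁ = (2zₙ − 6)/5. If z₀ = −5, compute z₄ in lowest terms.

−1298/625

z₁ = (2·(−5) − 6)/5 = −16/5.
z₂ = (2·(−16/5) − 6)/5 = −62/25.
z₃ = (2·(−62/25) − 6)/5 = −274/125.
z₄ = (2·(−274/125) − 6)/5 = −1298/625.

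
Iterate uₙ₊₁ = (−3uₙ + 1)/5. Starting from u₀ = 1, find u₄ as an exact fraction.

u₁ = (−3·1 + 1)/5 = −2/5.
u₂ = (−3·(−2/5) + 1)/5 = 11/25.
u₃ = (−3·(11/25) + 1)/5 = −8/125.
u₄ = (−3·(−8/125) + 1)/5 = 149/625.

149/625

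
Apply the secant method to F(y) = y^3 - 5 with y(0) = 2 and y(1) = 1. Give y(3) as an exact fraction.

F(2) = 3, F(1) = -4. y(2) = 1 - (-4)·(1 - 2)/((-4) - 3) = 11/7.
F(1) = -4, F(11/7) = -384/343. y(3) = (11/7) - (-384/343)·((11/7) - 1)/((-384/343) - (-4)) = 443/247.

443/247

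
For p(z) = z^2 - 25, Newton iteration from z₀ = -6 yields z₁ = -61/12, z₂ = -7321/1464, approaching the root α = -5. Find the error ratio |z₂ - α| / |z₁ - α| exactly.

1/122

z₁ - α = -61/12 - (-5) = -61/12 + 5 = -1/12, so |z₁ - α| = 1/12.
z₂ - α = -7321/1464 - (-5) = -7321/1464 + 5 = -1/1464, so |z₂ - α| = 1/1464.
Ratio = (1/1464) / (1/12) = 1/122.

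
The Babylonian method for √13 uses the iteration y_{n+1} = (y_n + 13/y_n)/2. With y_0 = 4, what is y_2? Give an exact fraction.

1673/464

y_1 = (4 + 13/4)/2 = 29/8.
y_2 = (29/8 + 13/(29/8))/2 = 1673/464.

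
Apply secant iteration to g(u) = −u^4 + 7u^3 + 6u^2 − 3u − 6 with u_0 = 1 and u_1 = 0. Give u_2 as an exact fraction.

g(1) = 3, g(0) = −6. u_2 = 0 − (−6)·(0 − 1)/((−6) − 3) = 2/3.

2/3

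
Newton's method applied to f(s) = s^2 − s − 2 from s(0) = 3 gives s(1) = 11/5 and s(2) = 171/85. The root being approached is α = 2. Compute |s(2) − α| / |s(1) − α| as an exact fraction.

s(1) − α = 11/5 − 2 = 1/5, so |s(1) − α| = 1/5.
s(2) − α = 171/85 − 2 = 1/85, so |s(2) − α| = 1/85.
Ratio = (1/85) / (1/5) = 1/17.

1/17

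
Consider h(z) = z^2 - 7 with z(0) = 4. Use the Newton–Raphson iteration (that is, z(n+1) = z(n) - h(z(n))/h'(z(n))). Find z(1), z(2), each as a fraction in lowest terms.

h'(z) = 2z.
h(4) = 9, h'(4) = 8, so z(1) = 4 - 9/8 = 23/8.
h(23/8) = 81/64, h'(23/8) = 23/4, so z(2) = (23/8) - (81/64)/(23/4) = 977/368.

z(1) = 23/8, z(2) = 977/368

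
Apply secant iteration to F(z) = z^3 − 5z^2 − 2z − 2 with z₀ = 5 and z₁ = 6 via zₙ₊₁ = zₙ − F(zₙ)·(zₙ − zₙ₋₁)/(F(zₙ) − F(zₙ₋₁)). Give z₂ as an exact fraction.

F(5) = −12, F(6) = 22. z₂ = 6 − 22·(6 − 5)/(22 − (−12)) = 91/17.

91/17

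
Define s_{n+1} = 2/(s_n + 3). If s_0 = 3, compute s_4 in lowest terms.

s_1 = 2/(3 + 3) = 1/3.
s_2 = 2/(1/3 + 3) = 3/5.
s_3 = 2/(3/5 + 3) = 5/9.
s_4 = 2/(5/9 + 3) = 9/16.

9/16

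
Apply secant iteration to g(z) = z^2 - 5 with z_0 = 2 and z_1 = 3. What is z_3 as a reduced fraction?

g(2) = -1, g(3) = 4. z_2 = 3 - 4·(3 - 2)/(4 - (-1)) = 11/5.
g(3) = 4, g(11/5) = -4/25. z_3 = (11/5) - (-4/25)·((11/5) - 3)/((-4/25) - 4) = 29/13.

29/13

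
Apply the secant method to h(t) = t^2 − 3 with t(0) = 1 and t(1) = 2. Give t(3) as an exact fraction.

19/11

h(1) = −2, h(2) = 1. t(2) = 2 − 1·(2 − 1)/(1 − (−2)) = 5/3.
h(2) = 1, h(5/3) = −2/9. t(3) = (5/3) − (−2/9)·((5/3) − 2)/((−2/9) − 1) = 19/11.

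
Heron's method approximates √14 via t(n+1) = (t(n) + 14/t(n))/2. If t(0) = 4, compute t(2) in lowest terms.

449/120

t(1) = (4 + 14/4)/2 = 15/4.
t(2) = (15/4 + 14/(15/4))/2 = 449/120.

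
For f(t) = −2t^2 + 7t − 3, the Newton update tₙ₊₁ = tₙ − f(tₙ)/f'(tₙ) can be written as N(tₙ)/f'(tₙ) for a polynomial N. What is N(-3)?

−15

f'(t) = −4t + 7.
N(t) = t·f'(t) − f(t) = t·(−4t + 7) − (−2t^2 + 7t − 3) = −2t^2 + 3.
N(-3) = −15.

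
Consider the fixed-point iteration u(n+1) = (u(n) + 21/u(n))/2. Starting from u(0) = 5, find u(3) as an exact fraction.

277727/60605

u(1) = (5 + 21/5)/2 = 23/5.
u(2) = (23/5 + 21/(23/5))/2 = 527/115.
u(3) = (527/115 + 21/(527/115))/2 = 277727/60605.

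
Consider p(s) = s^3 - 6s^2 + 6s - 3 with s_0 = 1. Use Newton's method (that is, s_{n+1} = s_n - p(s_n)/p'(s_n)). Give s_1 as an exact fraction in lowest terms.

1/3

p'(s) = 3s^2 - 12s + 6.
p(1) = -2, p'(1) = -3, so s_1 = 1 - (-2)/(-3) = 1/3.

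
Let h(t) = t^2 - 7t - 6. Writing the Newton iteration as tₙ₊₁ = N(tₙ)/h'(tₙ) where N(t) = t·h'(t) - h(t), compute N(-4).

h'(t) = 2t - 7.
N(t) = t·h'(t) - h(t) = t·(2t - 7) - (t^2 - 7t - 6) = t^2 + 6.
N(-4) = 22.

22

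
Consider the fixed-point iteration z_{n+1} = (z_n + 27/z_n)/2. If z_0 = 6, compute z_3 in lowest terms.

z_1 = (6 + 27/6)/2 = 21/4.
z_2 = (21/4 + 27/(21/4))/2 = 291/56.
z_3 = (291/56 + 27/(291/56))/2 = 56451/10864.

56451/10864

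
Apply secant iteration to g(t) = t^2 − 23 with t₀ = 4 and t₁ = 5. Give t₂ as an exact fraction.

g(4) = −7, g(5) = 2. t₂ = 5 − 2·(5 − 4)/(2 − (−7)) = 43/9.

43/9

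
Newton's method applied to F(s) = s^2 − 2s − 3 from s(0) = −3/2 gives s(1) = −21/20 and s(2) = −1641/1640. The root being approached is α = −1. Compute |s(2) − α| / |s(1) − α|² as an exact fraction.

10/41

s(1) − α = −21/20 − (−1) = −21/20 + 1 = −1/20, so |s(1) − α| = 1/20.
s(2) − α = −1641/1640 − (−1) = −1641/1640 + 1 = −1/1640, so |s(2) − α| = 1/1640.
|s(1) − α|² = 1/400.
Ratio = (1/1640) / (1/400) = 10/41.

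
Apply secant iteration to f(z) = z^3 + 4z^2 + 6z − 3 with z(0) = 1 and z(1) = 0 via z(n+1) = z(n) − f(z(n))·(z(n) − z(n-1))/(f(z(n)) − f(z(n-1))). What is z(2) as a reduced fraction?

3/11

f(1) = 8, f(0) = −3. z(2) = 0 − (−3)·(0 − 1)/((−3) − 8) = 3/11.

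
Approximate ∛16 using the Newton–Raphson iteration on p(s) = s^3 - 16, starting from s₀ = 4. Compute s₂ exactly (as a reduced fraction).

70/27

p'(s) = 3s^2.
p(4) = 48, p'(4) = 48, so s₁ = 4 - 48/48 = 3.
p(3) = 11, p'(3) = 27, so s₂ = 3 - 11/27 = 70/27.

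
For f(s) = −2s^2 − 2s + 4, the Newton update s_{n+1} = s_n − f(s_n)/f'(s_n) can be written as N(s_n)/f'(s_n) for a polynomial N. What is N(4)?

f'(s) = −4s − 2.
N(s) = s·f'(s) − f(s) = s·(−4s − 2) − (−2s^2 − 2s + 4) = −2s^2 − 4.
N(4) = −36.

−36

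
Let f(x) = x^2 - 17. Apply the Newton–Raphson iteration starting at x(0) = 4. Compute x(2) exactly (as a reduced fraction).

f'(x) = 2x.
f(4) = -1, f'(4) = 8, so x(1) = 4 - (-1)/8 = 33/8.
f(33/8) = 1/64, f'(33/8) = 33/4, so x(2) = (33/8) - (1/64)/(33/4) = 2177/528.

2177/528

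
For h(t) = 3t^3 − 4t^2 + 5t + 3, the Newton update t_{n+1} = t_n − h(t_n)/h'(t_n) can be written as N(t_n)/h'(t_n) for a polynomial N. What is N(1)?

h'(t) = 9t^2 − 8t + 5.
N(t) = t·h'(t) − h(t) = t·(9t^2 − 8t + 5) − (3t^3 − 4t^2 + 5t + 3) = 6t^3 − 4t^2 − 3.
N(1) = −1.

−1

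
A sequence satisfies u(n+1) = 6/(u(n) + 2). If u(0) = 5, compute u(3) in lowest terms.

u(1) = 6/(5 + 2) = 6/7.
u(2) = 6/(6/7 + 2) = 21/10.
u(3) = 6/(21/10 + 2) = 60/41.

60/41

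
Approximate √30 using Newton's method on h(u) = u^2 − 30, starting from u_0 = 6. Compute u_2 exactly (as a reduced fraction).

h'(u) = 2u.
h(6) = 6, h'(6) = 12, so u_1 = 6 − 6/12 = 11/2.
h(11/2) = 1/4, h'(11/2) = 11, so u_2 = (11/2) − (1/4)/11 = 241/44.

241/44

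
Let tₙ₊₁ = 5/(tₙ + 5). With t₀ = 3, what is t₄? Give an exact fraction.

t₁ = 5/(3 + 5) = 5/8.
t₂ = 5/(5/8 + 5) = 8/9.
t₃ = 5/(8/9 + 5) = 45/53.
t₄ = 5/(45/53 + 5) = 53/62.

53/62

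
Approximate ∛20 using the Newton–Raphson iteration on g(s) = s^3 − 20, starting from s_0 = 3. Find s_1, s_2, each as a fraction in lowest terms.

g'(s) = 3s^2.
g(3) = 7, g'(3) = 27, so s_1 = 3 − 7/27 = 74/27.
g(74/27) = 11564/19683, g'(74/27) = 5476/243, so s_2 = (74/27) − (11564/19683)/(5476/243) = 301027/110889.

s_1 = 74/27, s_2 = 301027/110889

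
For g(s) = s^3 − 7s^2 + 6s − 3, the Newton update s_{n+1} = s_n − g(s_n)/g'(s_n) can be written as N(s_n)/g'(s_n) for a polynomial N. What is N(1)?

g'(s) = 3s^2 − 14s + 6.
N(s) = s·g'(s) − g(s) = s·(3s^2 − 14s + 6) − (s^3 − 7s^2 + 6s − 3) = 2s^3 − 7s^2 + 3.
N(1) = −2.

−2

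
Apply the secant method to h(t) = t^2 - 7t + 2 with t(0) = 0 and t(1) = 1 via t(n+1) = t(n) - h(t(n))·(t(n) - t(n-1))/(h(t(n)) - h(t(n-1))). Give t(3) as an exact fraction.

h(0) = 2, h(1) = -4. t(2) = 1 - (-4)·(1 - 0)/((-4) - 2) = 1/3.
h(1) = -4, h(1/3) = -2/9. t(3) = (1/3) - (-2/9)·((1/3) - 1)/((-2/9) - (-4)) = 5/17.

5/17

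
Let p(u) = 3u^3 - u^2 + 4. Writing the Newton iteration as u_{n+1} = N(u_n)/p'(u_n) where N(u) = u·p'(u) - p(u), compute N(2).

p'(u) = 9u^2 - 2u.
N(u) = u·p'(u) - p(u) = u·(9u^2 - 2u) - (3u^3 - u^2 + 4) = 6u^3 - u^2 - 4.
N(2) = 40.

40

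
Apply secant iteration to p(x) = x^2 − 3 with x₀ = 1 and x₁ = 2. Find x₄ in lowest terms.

p(1) = −2, p(2) = 1. x₂ = 2 − 1·(2 − 1)/(1 − (−2)) = 5/3.
p(2) = 1, p(5/3) = −2/9. x₃ = (5/3) − (−2/9)·((5/3) − 2)/((−2/9) − 1) = 19/11.
p(5/3) = −2/9, p(19/11) = −2/121. x₄ = (19/11) − (−2/121)·((19/11) − (5/3))/((−2/121) − (−2/9)) = 97/56.

97/56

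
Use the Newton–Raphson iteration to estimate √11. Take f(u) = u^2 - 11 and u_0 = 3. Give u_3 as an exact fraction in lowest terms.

79201/23880

f'(u) = 2u.
f(3) = -2, f'(3) = 6, so u_1 = 3 - (-2)/6 = 10/3.
f(10/3) = 1/9, f'(10/3) = 20/3, so u_2 = (10/3) - (1/9)/(20/3) = 199/60.
f(199/60) = 1/3600, f'(199/60) = 199/30, so u_3 = (199/60) - (1/3600)/(199/30) = 79201/23880.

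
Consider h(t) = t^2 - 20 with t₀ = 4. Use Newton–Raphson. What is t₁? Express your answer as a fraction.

9/2

h'(t) = 2t.
h(4) = -4, h'(4) = 8, so t₁ = 4 - (-4)/8 = 9/2.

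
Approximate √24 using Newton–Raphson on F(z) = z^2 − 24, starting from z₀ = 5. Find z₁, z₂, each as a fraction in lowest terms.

z₁ = 49/10, z₂ = 4801/980

F'(z) = 2z.
F(5) = 1, F'(5) = 10, so z₁ = 5 − 1/10 = 49/10.
F(49/10) = 1/100, F'(49/10) = 49/5, so z₂ = (49/10) − (1/100)/(49/5) = 4801/980.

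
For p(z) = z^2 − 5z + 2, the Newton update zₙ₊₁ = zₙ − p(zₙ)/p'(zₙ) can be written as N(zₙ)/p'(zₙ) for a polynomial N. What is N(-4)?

14

p'(z) = 2z − 5.
N(z) = z·p'(z) − p(z) = z·(2z − 5) − (z^2 − 5z + 2) = z^2 − 2.
N(-4) = 14.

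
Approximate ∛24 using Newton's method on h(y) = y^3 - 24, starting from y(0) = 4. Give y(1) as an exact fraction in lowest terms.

h'(y) = 3y^2.
h(4) = 40, h'(4) = 48, so y(1) = 4 - 40/48 = 19/6.

19/6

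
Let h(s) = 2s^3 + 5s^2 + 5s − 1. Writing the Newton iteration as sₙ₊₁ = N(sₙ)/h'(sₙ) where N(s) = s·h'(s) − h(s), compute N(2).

h'(s) = 6s^2 + 10s + 5.
N(s) = s·h'(s) − h(s) = s·(6s^2 + 10s + 5) − (2s^3 + 5s^2 + 5s − 1) = 4s^3 + 5s^2 + 1.
N(2) = 53.

53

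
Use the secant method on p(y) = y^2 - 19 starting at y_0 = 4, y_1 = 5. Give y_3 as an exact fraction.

p(4) = -3, p(5) = 6. y_2 = 5 - 6·(5 - 4)/(6 - (-3)) = 13/3.
p(5) = 6, p(13/3) = -2/9. y_3 = (13/3) - (-2/9)·((13/3) - 5)/((-2/9) - 6) = 61/14.

61/14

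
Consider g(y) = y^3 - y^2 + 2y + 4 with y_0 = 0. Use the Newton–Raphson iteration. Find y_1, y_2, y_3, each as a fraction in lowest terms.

y_1 = -2, y_2 = -4/3, y_3 = -142/135

g'(y) = 3y^2 - 2y + 2.
g(0) = 4, g'(0) = 2, so y_1 = 0 - 4/2 = -2.
g(-2) = -12, g'(-2) = 18, so y_2 = (-2) - (-12)/18 = -4/3.
g(-4/3) = -76/27, g'(-4/3) = 10, so y_3 = (-4/3) - (-76/27)/10 = -142/135.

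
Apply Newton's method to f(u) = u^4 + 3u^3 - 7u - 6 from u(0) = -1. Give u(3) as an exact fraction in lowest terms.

f'(u) = 4u^3 + 9u^2 - 7.
f(-1) = -1, f'(-1) = -2, so u(1) = (-1) - (-1)/(-2) = -3/2.
f(-3/2) = -9/16, f'(-3/2) = -1/4, so u(2) = (-3/2) - (-9/16)/(-1/4) = -15/4.
f(-15/4) = 15309/256, f'(-15/4) = -731/8, so u(3) = (-15/4) - (15309/256)/(-731/8) = -72411/23392.

-72411/23392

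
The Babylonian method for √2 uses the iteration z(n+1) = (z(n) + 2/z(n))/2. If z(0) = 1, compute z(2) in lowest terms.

17/12

z(1) = (1 + 2/1)/2 = 3/2.
z(2) = (3/2 + 2/(3/2))/2 = 17/12.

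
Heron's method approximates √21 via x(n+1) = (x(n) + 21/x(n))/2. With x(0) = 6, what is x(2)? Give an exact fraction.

x(1) = (6 + 21/6)/2 = 19/4.
x(2) = (19/4 + 21/(19/4))/2 = 697/152.

697/152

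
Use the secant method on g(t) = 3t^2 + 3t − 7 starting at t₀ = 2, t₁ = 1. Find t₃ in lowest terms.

41/37

g(2) = 11, g(1) = −1. t₂ = 1 − (−1)·(1 − 2)/((−1) − 11) = 13/12.
g(1) = −1, g(13/12) = −11/48. t₃ = (13/12) − (−11/48)·((13/12) − 1)/((−11/48) − (−1)) = 41/37.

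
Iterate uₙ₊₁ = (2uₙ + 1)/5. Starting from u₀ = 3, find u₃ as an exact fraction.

u₁ = (2·3 + 1)/5 = 7/5.
u₂ = (2·(7/5) + 1)/5 = 19/25.
u₃ = (2·(19/25) + 1)/5 = 63/125.

63/125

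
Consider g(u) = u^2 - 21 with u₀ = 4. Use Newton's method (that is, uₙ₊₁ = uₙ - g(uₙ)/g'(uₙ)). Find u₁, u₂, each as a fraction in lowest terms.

g'(u) = 2u.
g(4) = -5, g'(4) = 8, so u₁ = 4 - (-5)/8 = 37/8.
g(37/8) = 25/64, g'(37/8) = 37/4, so u₂ = (37/8) - (25/64)/(37/4) = 2713/592.

u₁ = 37/8, u₂ = 2713/592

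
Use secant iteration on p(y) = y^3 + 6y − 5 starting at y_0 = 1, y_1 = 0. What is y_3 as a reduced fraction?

245/319

p(1) = 2, p(0) = −5. y_2 = 0 − (−5)·(0 − 1)/((−5) − 2) = 5/7.
p(0) = −5, p(5/7) = −120/343. y_3 = (5/7) − (−120/343)·((5/7) − 0)/((−120/343) − (−5)) = 245/319.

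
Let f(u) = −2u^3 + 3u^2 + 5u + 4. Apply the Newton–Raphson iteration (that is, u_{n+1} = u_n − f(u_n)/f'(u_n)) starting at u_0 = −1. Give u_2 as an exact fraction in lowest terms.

−215/91

f'(u) = −6u^2 + 6u + 5.
f(−1) = 4, f'(−1) = −7, so u_1 = (−1) − 4/(−7) = −3/7.
f(−3/7) = 880/343, f'(−3/7) = 65/49, so u_2 = (−3/7) − (880/343)/(65/49) = −215/91.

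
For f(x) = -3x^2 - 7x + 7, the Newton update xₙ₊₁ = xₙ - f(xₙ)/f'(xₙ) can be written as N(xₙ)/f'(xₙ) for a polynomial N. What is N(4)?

f'(x) = -6x - 7.
N(x) = x·f'(x) - f(x) = x·(-6x - 7) - (-3x^2 - 7x + 7) = -3x^2 - 7.
N(4) = -55.

-55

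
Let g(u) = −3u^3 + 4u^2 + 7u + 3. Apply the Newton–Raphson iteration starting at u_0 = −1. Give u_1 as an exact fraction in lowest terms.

−7/10

g'(u) = −9u^2 + 8u + 7.
g(−1) = 3, g'(−1) = −10, so u_1 = (−1) − 3/(−10) = −7/10.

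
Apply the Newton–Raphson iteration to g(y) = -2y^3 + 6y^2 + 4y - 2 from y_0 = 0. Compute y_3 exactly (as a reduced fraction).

g'(y) = -6y^2 + 12y + 4.
g(0) = -2, g'(0) = 4, so y_1 = 0 - (-2)/4 = 1/2.
g(1/2) = 5/4, g'(1/2) = 17/2, so y_2 = (1/2) - (5/4)/(17/2) = 6/17.
g(6/17) = 350/4913, g'(6/17) = 2164/289, so y_3 = (6/17) - (350/4913)/(2164/289) = 6317/18394.

6317/18394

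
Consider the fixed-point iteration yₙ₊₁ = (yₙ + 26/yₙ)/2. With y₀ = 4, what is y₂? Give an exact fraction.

857/168

y₁ = (4 + 26/4)/2 = 21/4.
y₂ = (21/4 + 26/(21/4))/2 = 857/168.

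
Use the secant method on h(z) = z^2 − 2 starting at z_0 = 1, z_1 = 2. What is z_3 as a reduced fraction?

h(1) = −1, h(2) = 2. z_2 = 2 − 2·(2 − 1)/(2 − (−1)) = 4/3.
h(2) = 2, h(4/3) = −2/9. z_3 = (4/3) − (−2/9)·((4/3) − 2)/((−2/9) − 2) = 7/5.

7/5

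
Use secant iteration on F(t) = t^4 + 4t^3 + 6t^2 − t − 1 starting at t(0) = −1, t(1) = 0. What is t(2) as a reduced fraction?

F(−1) = 3, F(0) = −1. t(2) = 0 − (−1)·(0 − (−1))/((−1) − 3) = −1/4.

−1/4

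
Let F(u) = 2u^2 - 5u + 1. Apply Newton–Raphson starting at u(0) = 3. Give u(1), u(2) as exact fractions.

F'(u) = 4u - 5.
F(3) = 4, F'(3) = 7, so u(1) = 3 - 4/7 = 17/7.
F(17/7) = 32/49, F'(17/7) = 33/7, so u(2) = (17/7) - (32/49)/(33/7) = 529/231.

u(1) = 17/7, u(2) = 529/231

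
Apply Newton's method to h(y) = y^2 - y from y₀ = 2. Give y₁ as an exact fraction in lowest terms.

h'(y) = 2y - 1.
h(2) = 2, h'(2) = 3, so y₁ = 2 - 2/3 = 4/3.

4/3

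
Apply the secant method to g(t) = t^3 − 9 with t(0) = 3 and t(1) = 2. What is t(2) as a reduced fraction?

g(3) = 18, g(2) = −1. t(2) = 2 − (−1)·(2 − 3)/((−1) − 18) = 39/19.

39/19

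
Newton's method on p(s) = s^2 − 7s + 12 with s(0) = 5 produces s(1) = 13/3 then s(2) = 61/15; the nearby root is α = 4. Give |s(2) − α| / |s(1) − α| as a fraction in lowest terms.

s(1) − α = 13/3 − 4 = 1/3, so |s(1) − α| = 1/3.
s(2) − α = 61/15 − 4 = 1/15, so |s(2) − α| = 1/15.
Ratio = (1/15) / (1/3) = 1/5.

1/5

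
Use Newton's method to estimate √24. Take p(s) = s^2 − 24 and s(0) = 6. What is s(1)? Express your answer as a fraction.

p'(s) = 2s.
p(6) = 12, p'(6) = 12, so s(1) = 6 − 12/12 = 5.

5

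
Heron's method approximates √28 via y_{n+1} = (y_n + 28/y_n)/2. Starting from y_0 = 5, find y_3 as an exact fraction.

62921681/11891080

y_1 = (5 + 28/5)/2 = 53/10.
y_2 = (53/10 + 28/(53/10))/2 = 5609/1060.
y_3 = (5609/1060 + 28/(5609/1060))/2 = 62921681/11891080.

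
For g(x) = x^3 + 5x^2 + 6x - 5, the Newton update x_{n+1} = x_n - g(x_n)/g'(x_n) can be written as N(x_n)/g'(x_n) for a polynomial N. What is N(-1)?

8

g'(x) = 3x^2 + 10x + 6.
N(x) = x·g'(x) - g(x) = x·(3x^2 + 10x + 6) - (x^3 + 5x^2 + 6x - 5) = 2x^3 + 5x^2 + 5.
N(-1) = 8.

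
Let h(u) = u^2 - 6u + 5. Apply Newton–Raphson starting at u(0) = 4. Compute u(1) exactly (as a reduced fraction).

11/2

h'(u) = 2u - 6.
h(4) = -3, h'(4) = 2, so u(1) = 4 - (-3)/2 = 11/2.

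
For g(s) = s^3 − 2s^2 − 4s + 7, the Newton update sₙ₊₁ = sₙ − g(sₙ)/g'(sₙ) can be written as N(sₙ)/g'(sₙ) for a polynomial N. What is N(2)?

g'(s) = 3s^2 − 4s − 4.
N(s) = s·g'(s) − g(s) = s·(3s^2 − 4s − 4) − (s^3 − 2s^2 − 4s + 7) = 2s^3 − 2s^2 − 7.
N(2) = 1.

1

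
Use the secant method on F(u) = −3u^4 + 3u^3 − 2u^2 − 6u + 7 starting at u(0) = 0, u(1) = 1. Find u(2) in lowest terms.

F(0) = 7, F(1) = −1. u(2) = 1 − (−1)·(1 − 0)/((−1) − 7) = 7/8.

7/8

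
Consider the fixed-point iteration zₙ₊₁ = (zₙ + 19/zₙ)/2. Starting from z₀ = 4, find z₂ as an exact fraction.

z₁ = (4 + 19/4)/2 = 35/8.
z₂ = (35/8 + 19/(35/8))/2 = 2441/560.

2441/560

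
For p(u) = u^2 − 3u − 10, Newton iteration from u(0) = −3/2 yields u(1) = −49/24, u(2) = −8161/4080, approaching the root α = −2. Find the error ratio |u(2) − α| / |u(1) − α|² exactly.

u(1) − α = −49/24 − (−2) = −49/24 + 2 = −1/24, so |u(1) − α| = 1/24.
u(2) − α = −8161/4080 − (−2) = −8161/4080 + 2 = −1/4080, so |u(2) − α| = 1/4080.
|u(1) − α|² = 1/576.
Ratio = (1/4080) / (1/576) = 12/85.

12/85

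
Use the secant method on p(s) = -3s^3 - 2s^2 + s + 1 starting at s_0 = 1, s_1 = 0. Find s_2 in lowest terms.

1/4

p(1) = -3, p(0) = 1. s_2 = 0 - 1·(0 - 1)/(1 - (-3)) = 1/4.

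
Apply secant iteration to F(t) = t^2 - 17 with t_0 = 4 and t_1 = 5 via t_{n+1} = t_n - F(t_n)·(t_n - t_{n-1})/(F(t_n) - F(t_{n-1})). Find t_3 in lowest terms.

169/41

F(4) = -1, F(5) = 8. t_2 = 5 - 8·(5 - 4)/(8 - (-1)) = 37/9.
F(5) = 8, F(37/9) = -8/81. t_3 = (37/9) - (-8/81)·((37/9) - 5)/((-8/81) - 8) = 169/41.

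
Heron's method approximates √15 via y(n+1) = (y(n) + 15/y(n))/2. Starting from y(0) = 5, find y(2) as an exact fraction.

31/8

y(1) = (5 + 15/5)/2 = 4.
y(2) = (4 + 15/4)/2 = 31/8.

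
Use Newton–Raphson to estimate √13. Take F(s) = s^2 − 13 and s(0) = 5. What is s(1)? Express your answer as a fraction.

19/5

F'(s) = 2s.
F(5) = 12, F'(5) = 10, so s(1) = 5 − 12/10 = 19/5.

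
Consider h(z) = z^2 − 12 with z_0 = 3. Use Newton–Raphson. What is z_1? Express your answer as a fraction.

7/2

h'(z) = 2z.
h(3) = −3, h'(3) = 6, so z_1 = 3 − (−3)/6 = 7/2.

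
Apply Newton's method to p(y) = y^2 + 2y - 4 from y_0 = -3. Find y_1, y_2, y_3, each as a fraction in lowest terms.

p'(y) = 2y + 2.
p(-3) = -1, p'(-3) = -4, so y_1 = (-3) - (-1)/(-4) = -13/4.
p(-13/4) = 1/16, p'(-13/4) = -9/2, so y_2 = (-13/4) - (1/16)/(-9/2) = -233/72.
p(-233/72) = 1/5184, p'(-233/72) = -161/36, so y_3 = (-233/72) - (1/5184)/(-161/36) = -75025/23184.

y_1 = -13/4, y_2 = -233/72, y_3 = -75025/23184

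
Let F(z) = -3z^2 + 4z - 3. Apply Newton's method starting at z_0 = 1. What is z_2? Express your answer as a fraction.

F'(z) = -6z + 4.
F(1) = -2, F'(1) = -2, so z_1 = 1 - (-2)/(-2) = 0.
F(0) = -3, F'(0) = 4, so z_2 = 0 - (-3)/4 = 3/4.

3/4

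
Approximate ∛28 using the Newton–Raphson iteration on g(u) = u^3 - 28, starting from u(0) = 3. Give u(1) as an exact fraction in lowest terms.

82/27

g'(u) = 3u^2.
g(3) = -1, g'(3) = 27, so u(1) = 3 - (-1)/27 = 82/27.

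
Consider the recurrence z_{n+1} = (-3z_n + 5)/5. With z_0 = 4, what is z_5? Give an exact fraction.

z_1 = (-3·4 + 5)/5 = -7/5.
z_2 = (-3·(-7/5) + 5)/5 = 46/25.
z_3 = (-3·(46/25) + 5)/5 = -13/125.
z_4 = (-3·(-13/125) + 5)/5 = 664/625.
z_5 = (-3·(664/625) + 5)/5 = 1133/3125.

1133/3125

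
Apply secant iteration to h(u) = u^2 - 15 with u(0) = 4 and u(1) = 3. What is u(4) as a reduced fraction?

h(4) = 1, h(3) = -6. u(2) = 3 - (-6)·(3 - 4)/((-6) - 1) = 27/7.
h(3) = -6, h(27/7) = -6/49. u(3) = (27/7) - (-6/49)·((27/7) - 3)/((-6/49) - (-6)) = 31/8.
h(27/7) = -6/49, h(31/8) = 1/64. u(4) = (31/8) - (1/64)·((31/8) - (27/7))/((1/64) - (-6/49)) = 1677/433.

1677/433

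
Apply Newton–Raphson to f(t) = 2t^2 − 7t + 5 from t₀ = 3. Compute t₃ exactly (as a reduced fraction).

f'(t) = 4t − 7.
f(3) = 2, f'(3) = 5, so t₁ = 3 − 2/5 = 13/5.
f(13/5) = 8/25, f'(13/5) = 17/5, so t₂ = (13/5) − (8/25)/(17/5) = 213/85.
f(213/85) = 128/7225, f'(213/85) = 257/85, so t₃ = (213/85) − (128/7225)/(257/85) = 54613/21845.

54613/21845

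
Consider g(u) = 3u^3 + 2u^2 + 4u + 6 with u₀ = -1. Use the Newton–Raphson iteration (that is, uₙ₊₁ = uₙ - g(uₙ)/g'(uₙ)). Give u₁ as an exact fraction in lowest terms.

g'(u) = 9u^2 + 4u + 4.
g(-1) = 1, g'(-1) = 9, so u₁ = (-1) - 1/9 = -10/9.

-10/9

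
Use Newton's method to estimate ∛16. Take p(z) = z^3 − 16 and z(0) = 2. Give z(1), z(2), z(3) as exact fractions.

p'(z) = 3z^2.
p(2) = −8, p'(2) = 12, so z(1) = 2 − (−8)/12 = 8/3.
p(8/3) = 80/27, p'(8/3) = 64/3, so z(2) = (8/3) − (80/27)/(64/3) = 91/36.
p(91/36) = 7075/46656, p'(91/36) = 8281/432, so z(3) = (91/36) − (7075/46656)/(8281/432) = 1126819/447174.

z(1) = 8/3, z(2) = 91/36, z(3) = 1126819/447174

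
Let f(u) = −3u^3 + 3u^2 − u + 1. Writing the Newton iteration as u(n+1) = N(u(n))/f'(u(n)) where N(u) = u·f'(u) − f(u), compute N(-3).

188

f'(u) = −9u^2 + 6u − 1.
N(u) = u·f'(u) − f(u) = u·(−9u^2 + 6u − 1) − (−3u^3 + 3u^2 − u + 1) = −6u^3 + 3u^2 − 1.
N(-3) = 188.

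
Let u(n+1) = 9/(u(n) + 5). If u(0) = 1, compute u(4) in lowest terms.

u(1) = 9/(1 + 5) = 3/2.
u(2) = 9/(3/2 + 5) = 18/13.
u(3) = 9/(18/13 + 5) = 117/83.
u(4) = 9/(117/83 + 5) = 747/532.

747/532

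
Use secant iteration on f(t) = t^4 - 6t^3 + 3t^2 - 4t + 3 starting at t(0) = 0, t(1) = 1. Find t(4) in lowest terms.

8545921/12423217

f(0) = 3, f(1) = -3. t(2) = 1 - (-3)·(1 - 0)/((-3) - 3) = 1/2.
f(1) = -3, f(1/2) = 17/16. t(3) = (1/2) - (17/16)·((1/2) - 1)/((17/16) - (-3)) = 41/65.
f(1/2) = 17/16, f(41/65) = 5766621/17850625. t(4) = (41/65) - (5766621/17850625)·((41/65) - (1/2))/((5766621/17850625) - (17/16)) = 8545921/12423217.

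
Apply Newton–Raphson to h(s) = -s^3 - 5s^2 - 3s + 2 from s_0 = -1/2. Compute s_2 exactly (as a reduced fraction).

h'(s) = -3s^2 - 10s - 3.
h(-1/2) = 19/8, h'(-1/2) = 5/4, so s_1 = (-1/2) - (19/8)/(5/4) = -12/5.
h(-12/5) = -722/125, h'(-12/5) = 93/25, so s_2 = (-12/5) - (-722/125)/(93/25) = -394/465.

-394/465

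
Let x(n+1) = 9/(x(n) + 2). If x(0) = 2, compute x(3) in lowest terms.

153/70

x(1) = 9/(2 + 2) = 9/4.
x(2) = 9/(9/4 + 2) = 36/17.
x(3) = 9/(36/17 + 2) = 153/70.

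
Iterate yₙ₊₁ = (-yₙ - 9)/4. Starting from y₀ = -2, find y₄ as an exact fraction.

-461/256

y₁ = (-(-2) - 9)/4 = -7/4.
y₂ = (-(-7/4) - 9)/4 = -29/16.
y₃ = (-(-29/16) - 9)/4 = -115/64.
y₄ = (-(-115/64) - 9)/4 = -461/256.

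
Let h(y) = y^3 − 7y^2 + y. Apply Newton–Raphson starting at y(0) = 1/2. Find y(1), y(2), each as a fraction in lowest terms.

y(1) = 2/7, y(2) = 4/21

h'(y) = 3y^2 − 14y + 1.
h(1/2) = −9/8, h'(1/2) = −21/4, so y(1) = (1/2) − (−9/8)/(−21/4) = 2/7.
h(2/7) = −90/343, h'(2/7) = −135/49, so y(2) = (2/7) − (−90/343)/(−135/49) = 4/21.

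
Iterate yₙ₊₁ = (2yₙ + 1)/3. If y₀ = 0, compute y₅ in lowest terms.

y₁ = (2·0 + 1)/3 = 1/3.
y₂ = (2·(1/3) + 1)/3 = 5/9.
y₃ = (2·(5/9) + 1)/3 = 19/27.
y₄ = (2·(19/27) + 1)/3 = 65/81.
y₅ = (2·(65/81) + 1)/3 = 211/243.

211/243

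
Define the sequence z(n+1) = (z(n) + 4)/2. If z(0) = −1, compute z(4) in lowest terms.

z(1) = ((−1) + 4)/2 = 3/2.
z(2) = ((3/2) + 4)/2 = 11/4.
z(3) = ((11/4) + 4)/2 = 27/8.
z(4) = ((27/8) + 4)/2 = 59/16.

59/16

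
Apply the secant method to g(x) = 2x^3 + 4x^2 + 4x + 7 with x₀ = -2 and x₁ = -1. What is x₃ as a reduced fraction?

g(-2) = -1, g(-1) = 5. x₂ = (-1) - 5·((-1) - (-2))/(5 - (-1)) = -11/6.
g(-1) = 5, g(-11/6) = 85/108. x₃ = (-11/6) - (85/108)·((-11/6) - (-1))/((85/108) - 5) = -181/91.

-181/91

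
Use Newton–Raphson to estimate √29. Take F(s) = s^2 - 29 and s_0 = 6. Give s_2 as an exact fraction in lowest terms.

F'(s) = 2s.
F(6) = 7, F'(6) = 12, so s_1 = 6 - 7/12 = 65/12.
F(65/12) = 49/144, F'(65/12) = 65/6, so s_2 = (65/12) - (49/144)/(65/6) = 8401/1560.

8401/1560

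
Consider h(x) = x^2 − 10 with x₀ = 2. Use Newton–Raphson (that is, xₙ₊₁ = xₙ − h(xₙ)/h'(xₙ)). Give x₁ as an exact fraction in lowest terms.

h'(x) = 2x.
h(2) = −6, h'(2) = 4, so x₁ = 2 − (−6)/4 = 7/2.

7/2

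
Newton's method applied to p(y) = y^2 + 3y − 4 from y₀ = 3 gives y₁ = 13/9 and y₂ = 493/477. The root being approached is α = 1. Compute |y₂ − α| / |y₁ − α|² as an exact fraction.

9/53

y₁ − α = 13/9 − 1 = 4/9, so |y₁ − α| = 4/9.
y₂ − α = 493/477 − 1 = 16/477, so |y₂ − α| = 16/477.
|y₁ − α|² = 16/81.
Ratio = (16/477) / (16/81) = 9/53.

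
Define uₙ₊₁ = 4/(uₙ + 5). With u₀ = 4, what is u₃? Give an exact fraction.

u₁ = 4/(4 + 5) = 4/9.
u₂ = 4/(4/9 + 5) = 36/49.
u₃ = 4/(36/49 + 5) = 196/281.

196/281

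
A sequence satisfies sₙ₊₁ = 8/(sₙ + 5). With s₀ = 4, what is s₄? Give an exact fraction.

s₁ = 8/(4 + 5) = 8/9.
s₂ = 8/(8/9 + 5) = 72/53.
s₃ = 8/(72/53 + 5) = 424/337.
s₄ = 8/(424/337 + 5) = 2696/2109.

2696/2109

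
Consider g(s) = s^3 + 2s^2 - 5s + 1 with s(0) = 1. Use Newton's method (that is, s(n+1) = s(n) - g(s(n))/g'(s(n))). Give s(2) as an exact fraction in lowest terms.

g'(s) = 3s^2 + 4s - 5.
g(1) = -1, g'(1) = 2, so s(1) = 1 - (-1)/2 = 3/2.
g(3/2) = 11/8, g'(3/2) = 31/4, so s(2) = (3/2) - (11/8)/(31/4) = 41/31.

41/31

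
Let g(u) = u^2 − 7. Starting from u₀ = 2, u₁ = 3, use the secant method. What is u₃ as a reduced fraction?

g(2) = −3, g(3) = 2. u₂ = 3 − 2·(3 − 2)/(2 − (−3)) = 13/5.
g(3) = 2, g(13/5) = −6/25. u₃ = (13/5) − (−6/25)·((13/5) − 3)/((−6/25) − 2) = 37/14.

37/14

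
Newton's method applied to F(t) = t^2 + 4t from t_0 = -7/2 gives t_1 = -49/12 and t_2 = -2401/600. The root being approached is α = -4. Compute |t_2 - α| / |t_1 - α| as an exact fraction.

1/50

t_1 - α = -49/12 - (-4) = -49/12 + 4 = -1/12, so |t_1 - α| = 1/12.
t_2 - α = -2401/600 - (-4) = -2401/600 + 4 = -1/600, so |t_2 - α| = 1/600.
Ratio = (1/600) / (1/12) = 1/50.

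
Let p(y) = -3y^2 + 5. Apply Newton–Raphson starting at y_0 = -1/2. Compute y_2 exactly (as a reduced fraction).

p'(y) = -6y.
p(-1/2) = 17/4, p'(-1/2) = 3, so y_1 = (-1/2) - (17/4)/3 = -23/12.
p(-23/12) = -289/48, p'(-23/12) = 23/2, so y_2 = (-23/12) - (-289/48)/(23/2) = -769/552.

-769/552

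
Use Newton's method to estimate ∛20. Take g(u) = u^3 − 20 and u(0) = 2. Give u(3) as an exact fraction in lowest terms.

g'(u) = 3u^2.
g(2) = −12, g'(2) = 12, so u(1) = 2 − (−12)/12 = 3.
g(3) = 7, g'(3) = 27, so u(2) = 3 − 7/27 = 74/27.
g(74/27) = 11564/19683, g'(74/27) = 5476/243, so u(3) = (74/27) − (11564/19683)/(5476/243) = 301027/110889.

301027/110889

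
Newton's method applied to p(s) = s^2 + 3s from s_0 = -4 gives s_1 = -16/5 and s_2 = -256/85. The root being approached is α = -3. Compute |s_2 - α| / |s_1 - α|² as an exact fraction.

5/17

s_1 - α = -16/5 - (-3) = -16/5 + 3 = -1/5, so |s_1 - α| = 1/5.
s_2 - α = -256/85 - (-3) = -256/85 + 3 = -1/85, so |s_2 - α| = 1/85.
|s_1 - α|² = 1/25.
Ratio = (1/85) / (1/25) = 5/17.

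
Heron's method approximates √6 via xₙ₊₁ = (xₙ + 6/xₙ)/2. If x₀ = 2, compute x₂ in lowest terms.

x₁ = (2 + 6/2)/2 = 5/2.
x₂ = (5/2 + 6/(5/2))/2 = 49/20.

49/20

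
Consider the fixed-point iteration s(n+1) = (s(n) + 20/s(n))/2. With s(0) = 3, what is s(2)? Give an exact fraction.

s(1) = (3 + 20/3)/2 = 29/6.
s(2) = (29/6 + 20/(29/6))/2 = 1561/348.

1561/348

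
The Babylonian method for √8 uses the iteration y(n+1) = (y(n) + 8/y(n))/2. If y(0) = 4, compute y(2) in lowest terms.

y(1) = (4 + 8/4)/2 = 3.
y(2) = (3 + 8/3)/2 = 17/6.

17/6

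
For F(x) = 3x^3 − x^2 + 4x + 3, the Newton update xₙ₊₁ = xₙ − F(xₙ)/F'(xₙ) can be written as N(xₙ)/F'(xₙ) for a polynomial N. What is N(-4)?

−403

F'(x) = 9x^2 − 2x + 4.
N(x) = x·F'(x) − F(x) = x·(9x^2 − 2x + 4) − (3x^3 − x^2 + 4x + 3) = 6x^3 − x^2 − 3.
N(-4) = −403.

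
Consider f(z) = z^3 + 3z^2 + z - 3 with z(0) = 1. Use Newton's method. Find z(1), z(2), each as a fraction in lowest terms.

f'(z) = 3z^2 + 6z + 1.
f(1) = 2, f'(1) = 10, so z(1) = 1 - 2/10 = 4/5.
f(4/5) = 29/125, f'(4/5) = 193/25, so z(2) = (4/5) - (29/125)/(193/25) = 743/965.

z(1) = 4/5, z(2) = 743/965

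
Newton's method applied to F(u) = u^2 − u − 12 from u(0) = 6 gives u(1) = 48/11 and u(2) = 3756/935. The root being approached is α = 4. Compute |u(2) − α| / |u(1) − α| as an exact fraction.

u(1) − α = 48/11 − 4 = 4/11, so |u(1) − α| = 4/11.
u(2) − α = 3756/935 − 4 = 16/935, so |u(2) − α| = 16/935.
Ratio = (16/935) / (4/11) = 4/85.

4/85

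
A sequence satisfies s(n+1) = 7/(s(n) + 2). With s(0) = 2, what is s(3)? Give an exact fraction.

s(1) = 7/(2 + 2) = 7/4.
s(2) = 7/(7/4 + 2) = 28/15.
s(3) = 7/(28/15 + 2) = 105/58.

105/58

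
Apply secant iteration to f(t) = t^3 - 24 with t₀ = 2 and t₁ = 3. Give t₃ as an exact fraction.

8882/3081

f(2) = -16, f(3) = 3. t₂ = 3 - 3·(3 - 2)/(3 - (-16)) = 54/19.
f(3) = 3, f(54/19) = -7152/6859. t₃ = (54/19) - (-7152/6859)·((54/19) - 3)/((-7152/6859) - 3) = 8882/3081.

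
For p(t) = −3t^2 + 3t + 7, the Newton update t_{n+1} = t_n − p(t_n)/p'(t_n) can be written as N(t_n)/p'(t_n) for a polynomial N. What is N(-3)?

p'(t) = −6t + 3.
N(t) = t·p'(t) − p(t) = t·(−6t + 3) − (−3t^2 + 3t + 7) = −3t^2 − 7.
N(-3) = −34.

−34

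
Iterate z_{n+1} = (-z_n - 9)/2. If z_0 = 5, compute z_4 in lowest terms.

z_1 = (-5 - 9)/2 = -7.
z_2 = (-(-7) - 9)/2 = -1.
z_3 = (-(-1) - 9)/2 = -4.
z_4 = (-(-4) - 9)/2 = -5/2.

-5/2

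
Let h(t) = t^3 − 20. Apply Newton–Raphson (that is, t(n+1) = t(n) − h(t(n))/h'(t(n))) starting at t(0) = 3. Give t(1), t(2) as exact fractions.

t(1) = 74/27, t(2) = 301027/110889

h'(t) = 3t^2.
h(3) = 7, h'(3) = 27, so t(1) = 3 − 7/27 = 74/27.
h(74/27) = 11564/19683, h'(74/27) = 5476/243, so t(2) = (74/27) − (11564/19683)/(5476/243) = 301027/110889.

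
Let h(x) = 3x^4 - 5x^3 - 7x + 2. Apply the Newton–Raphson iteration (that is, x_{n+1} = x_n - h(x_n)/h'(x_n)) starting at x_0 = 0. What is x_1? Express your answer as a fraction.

2/7

h'(x) = 12x^3 - 15x^2 - 7.
h(0) = 2, h'(0) = -7, so x_1 = 0 - 2/(-7) = 2/7.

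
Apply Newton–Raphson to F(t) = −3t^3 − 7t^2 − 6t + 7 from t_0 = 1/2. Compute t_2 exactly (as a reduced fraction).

2534687/4134214

F'(t) = −9t^2 − 14t − 6.
F(1/2) = 15/8, F'(1/2) = −61/4, so t_1 = (1/2) − (15/8)/(−61/4) = 38/61.
F(38/61) = −40725/226981, F'(38/61) = −67774/3721, so t_2 = (38/61) − (−40725/226981)/(−67774/3721) = 2534687/4134214.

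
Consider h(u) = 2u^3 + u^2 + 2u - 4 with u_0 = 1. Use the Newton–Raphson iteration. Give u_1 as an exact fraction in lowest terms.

9/10

h'(u) = 6u^2 + 2u + 2.
h(1) = 1, h'(1) = 10, so u_1 = 1 - 1/10 = 9/10.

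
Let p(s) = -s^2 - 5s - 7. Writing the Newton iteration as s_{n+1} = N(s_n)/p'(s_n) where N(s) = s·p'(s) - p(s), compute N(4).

-9

p'(s) = -2s - 5.
N(s) = s·p'(s) - p(s) = s·(-2s - 5) - (-s^2 - 5s - 7) = -s^2 + 7.
N(4) = -9.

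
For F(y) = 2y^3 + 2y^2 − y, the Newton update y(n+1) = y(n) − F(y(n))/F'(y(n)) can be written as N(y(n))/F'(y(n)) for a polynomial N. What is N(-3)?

−90

F'(y) = 6y^2 + 4y − 1.
N(y) = y·F'(y) − F(y) = y·(6y^2 + 4y − 1) − (2y^3 + 2y^2 − y) = 4y^3 + 2y^2.
N(-3) = −90.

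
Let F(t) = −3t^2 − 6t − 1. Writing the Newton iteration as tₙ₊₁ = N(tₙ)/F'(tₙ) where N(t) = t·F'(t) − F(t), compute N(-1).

−2

F'(t) = −6t − 6.
N(t) = t·F'(t) − F(t) = t·(−6t − 6) − (−3t^2 − 6t − 1) = −3t^2 + 1.
N(-1) = −2.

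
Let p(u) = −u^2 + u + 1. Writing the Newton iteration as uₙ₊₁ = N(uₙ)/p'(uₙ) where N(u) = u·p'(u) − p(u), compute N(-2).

−5

p'(u) = −2u + 1.
N(u) = u·p'(u) − p(u) = u·(−2u + 1) − (−u^2 + u + 1) = −u^2 − 1.
N(-2) = −5.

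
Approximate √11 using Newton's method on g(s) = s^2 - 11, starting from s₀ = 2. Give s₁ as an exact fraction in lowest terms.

g'(s) = 2s.
g(2) = -7, g'(2) = 4, so s₁ = 2 - (-7)/4 = 15/4.

15/4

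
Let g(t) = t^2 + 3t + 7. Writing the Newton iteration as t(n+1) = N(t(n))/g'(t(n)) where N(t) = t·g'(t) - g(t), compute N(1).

g'(t) = 2t + 3.
N(t) = t·g'(t) - g(t) = t·(2t + 3) - (t^2 + 3t + 7) = t^2 - 7.
N(1) = -6.

-6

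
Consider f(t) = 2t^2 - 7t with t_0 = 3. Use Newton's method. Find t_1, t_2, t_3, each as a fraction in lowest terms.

t_1 = 18/5, t_2 = 648/185, t_3 = 839808/239945

f'(t) = 4t - 7.
f(3) = -3, f'(3) = 5, so t_1 = 3 - (-3)/5 = 18/5.
f(18/5) = 18/25, f'(18/5) = 37/5, so t_2 = (18/5) - (18/25)/(37/5) = 648/185.
f(648/185) = 648/34225, f'(648/185) = 1297/185, so t_3 = (648/185) - (648/34225)/(1297/185) = 839808/239945.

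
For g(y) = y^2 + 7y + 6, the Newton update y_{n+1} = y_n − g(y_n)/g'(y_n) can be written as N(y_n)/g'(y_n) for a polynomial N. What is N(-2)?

g'(y) = 2y + 7.
N(y) = y·g'(y) − g(y) = y·(2y + 7) − (y^2 + 7y + 6) = y^2 − 6.
N(-2) = −2.

−2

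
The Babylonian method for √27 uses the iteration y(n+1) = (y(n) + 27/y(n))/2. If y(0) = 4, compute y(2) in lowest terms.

3577/688

y(1) = (4 + 27/4)/2 = 43/8.
y(2) = (43/8 + 27/(43/8))/2 = 3577/688.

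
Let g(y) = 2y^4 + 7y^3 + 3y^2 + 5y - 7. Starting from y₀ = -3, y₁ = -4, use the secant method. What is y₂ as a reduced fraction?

-343/107

g(-3) = -22, g(-4) = 85. y₂ = (-4) - 85·((-4) - (-3))/(85 - (-22)) = -343/107.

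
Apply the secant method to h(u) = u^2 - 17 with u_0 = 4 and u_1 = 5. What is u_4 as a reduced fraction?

h(4) = -1, h(5) = 8. u_2 = 5 - 8·(5 - 4)/(8 - (-1)) = 37/9.
h(5) = 8, h(37/9) = -8/81. u_3 = (37/9) - (-8/81)·((37/9) - 5)/((-8/81) - 8) = 169/41.
h(37/9) = -8/81, h(169/41) = -16/1681. u_4 = (169/41) - (-16/1681)·((169/41) - (37/9))/((-16/1681) - (-8/81)) = 6263/1519.

6263/1519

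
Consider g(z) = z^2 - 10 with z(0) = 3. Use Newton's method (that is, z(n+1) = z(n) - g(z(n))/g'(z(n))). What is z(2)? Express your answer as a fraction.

g'(z) = 2z.
g(3) = -1, g'(3) = 6, so z(1) = 3 - (-1)/6 = 19/6.
g(19/6) = 1/36, g'(19/6) = 19/3, so z(2) = (19/6) - (1/36)/(19/3) = 721/228.

721/228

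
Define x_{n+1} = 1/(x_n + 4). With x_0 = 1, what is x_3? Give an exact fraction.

21/89

x_1 = 1/(1 + 4) = 1/5.
x_2 = 1/(1/5 + 4) = 5/21.
x_3 = 1/(5/21 + 4) = 21/89.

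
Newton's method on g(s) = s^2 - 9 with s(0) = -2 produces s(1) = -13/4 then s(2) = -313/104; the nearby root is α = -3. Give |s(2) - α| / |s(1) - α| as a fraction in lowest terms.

1/26

s(1) - α = -13/4 - (-3) = -13/4 + 3 = -1/4, so |s(1) - α| = 1/4.
s(2) - α = -313/104 - (-3) = -313/104 + 3 = -1/104, so |s(2) - α| = 1/104.
Ratio = (1/104) / (1/4) = 1/26.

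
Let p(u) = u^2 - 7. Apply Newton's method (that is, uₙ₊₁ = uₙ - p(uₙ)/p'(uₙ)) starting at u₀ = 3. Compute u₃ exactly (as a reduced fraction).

32257/12192

p'(u) = 2u.
p(3) = 2, p'(3) = 6, so u₁ = 3 - 2/6 = 8/3.
p(8/3) = 1/9, p'(8/3) = 16/3, so u₂ = (8/3) - (1/9)/(16/3) = 127/48.
p(127/48) = 1/2304, p'(127/48) = 127/24, so u₃ = (127/48) - (1/2304)/(127/24) = 32257/12192.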